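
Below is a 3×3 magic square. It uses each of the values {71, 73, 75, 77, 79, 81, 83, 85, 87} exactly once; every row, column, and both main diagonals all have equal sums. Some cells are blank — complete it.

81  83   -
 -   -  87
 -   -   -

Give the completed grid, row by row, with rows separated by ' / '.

81 83 73 / 71 79 87 / 85 75 77

The 9 entries sum to 711, so each line sums to 711/3 = 237.
The remaining cell in row 1 is (1,3) = 237 − 164 = 73.
The remaining cell in column 3 is (3,3) = 237 − 160 = 77.
Main diagonal must total 237; the given cells sum to 158, so (2,2) = 79.
Anti-diagonal: 73 + 79 + ? = 237, so (3,1) = 85.
Using row 2: 79 + 87 + ? → (2,1) = 237 − 166 = 71.
The remaining cell in row 3 is (3,2) = 237 − 162 = 75.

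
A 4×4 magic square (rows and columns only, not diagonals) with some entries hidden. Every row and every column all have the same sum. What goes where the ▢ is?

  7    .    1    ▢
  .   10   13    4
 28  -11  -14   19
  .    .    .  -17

Row 3 is complete and sums to 22; that is the magic constant.
Row 2 must total 22; the given cells sum to 27, so (2,1) = -5.
Using column 1: 7 + (-5) + 28 + ? → (4,1) = 22 − 30 = -8.
Column 3 must total 22; the given cells sum to 0, so (4,3) = 22.
Column 4: 4 + 19 + (-17) + ? = 22, so (1,4) = 16.

16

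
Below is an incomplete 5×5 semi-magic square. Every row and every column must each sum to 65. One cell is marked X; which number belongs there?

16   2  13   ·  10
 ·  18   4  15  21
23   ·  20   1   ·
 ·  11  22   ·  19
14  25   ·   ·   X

Row 1 needs 65; the known cells sum to 41, so (1,4) = 24.
From row 2, 65 − (18 + 4 + 15 + 21) gives (2,1) = 7.
Column 1: 16 + 7 + 23 + 14 + ? = 65, so (4,1) = 5.
Column 2: 2 + 18 + 11 + 25 + ? = 65, so (3,2) = 9.
Using column 3: 13 + 4 + 20 + 22 + ? → (5,3) = 65 − 59 = 6.
Using row 3: 23 + 9 + 20 + 1 + ? → (3,5) = 65 − 53 = 12.
Row 4: 5 + 11 + 22 + 19 + ? = 65, so (4,4) = 8.
Column 4: 24 + 15 + 1 + 8 + ? = 65, so (5,4) = 17.
Column 5: 10 + 21 + 12 + 19 + ? = 65, so (5,5) = 3.

3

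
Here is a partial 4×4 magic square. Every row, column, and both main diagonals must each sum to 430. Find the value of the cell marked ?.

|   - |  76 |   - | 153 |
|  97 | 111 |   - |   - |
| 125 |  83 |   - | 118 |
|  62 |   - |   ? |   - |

Using row 3: 125 + 83 + 118 + ? → (3,3) = 430 − 326 = 104.
Using column 1: 97 + 125 + 62 + ? → (1,1) = 430 − 284 = 146.
Column 2 needs 430; the known cells sum to 270, so (4,2) = 160.
From main diagonal, 430 − (146 + 111 + 104) gives (4,4) = 69.
Anti-diagonal: 153 + 83 + 62 + ? = 430, so (2,3) = 132.
The remaining cell in row 1 is (1,3) = 430 − 375 = 55.
Using row 2: 97 + 111 + 132 + ? → (2,4) = 430 − 340 = 90.
The remaining cell in row 4 is (4,3) = 430 − 291 = 139.

139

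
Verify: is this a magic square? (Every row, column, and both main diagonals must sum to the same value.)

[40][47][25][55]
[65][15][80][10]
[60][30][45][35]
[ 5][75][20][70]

Row 1: 40 + 47 + 25 + 55 = 167.
Row 2: 65 + 15 + 80 + 10 = 170.
Row 3: 60 + 30 + 45 + 35 = 170.
Row 4: 5 + 75 + 20 + 70 = 170.
Column 1: 40 + 65 + 60 + 5 = 170.
Column 2: 47 + 15 + 30 + 75 = 167.
Column 3: 25 + 80 + 45 + 20 = 170.
Column 4: 55 + 10 + 35 + 70 = 170.
Main diagonal: 40 + 15 + 45 + 70 = 170.
Anti-diagonal: 55 + 80 + 30 + 5 = 170.

No — column 2 sums to 167 but main diagonal sums to 170.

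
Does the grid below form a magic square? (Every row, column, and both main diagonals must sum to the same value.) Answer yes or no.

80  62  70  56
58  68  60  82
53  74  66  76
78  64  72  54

No — row 3 sums to 269 but row 4 sums to 268.

Row 1: 80 + 62 + 70 + 56 = 268.
Row 2: 58 + 68 + 60 + 82 = 268.
Row 3: 53 + 74 + 66 + 76 = 269.
Row 4: 78 + 64 + 72 + 54 = 268.
Column 1: 80 + 58 + 53 + 78 = 269.
Column 2: 62 + 68 + 74 + 64 = 268.
Column 3: 70 + 60 + 66 + 72 = 268.
Column 4: 56 + 82 + 76 + 54 = 268.
Main diagonal: 80 + 68 + 66 + 54 = 268.
Anti-diagonal: 56 + 60 + 74 + 78 = 268.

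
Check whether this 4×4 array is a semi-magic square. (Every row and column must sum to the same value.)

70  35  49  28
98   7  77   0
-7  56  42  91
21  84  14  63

Yes

Row 1: 70 + 35 + 49 + 28 = 182.
Row 2: 98 + 7 + 77 + 0 = 182.
Row 3: -7 + 56 + 42 + 91 = 182.
Row 4: 21 + 84 + 14 + 63 = 182.
Column 1: 70 + 98 + (-7) + 21 = 182.
Column 2: 35 + 7 + 56 + 84 = 182.
Column 3: 49 + 77 + 42 + 14 = 182.
Column 4: 28 + 0 + 91 + 63 = 182.
All lines sum to 182.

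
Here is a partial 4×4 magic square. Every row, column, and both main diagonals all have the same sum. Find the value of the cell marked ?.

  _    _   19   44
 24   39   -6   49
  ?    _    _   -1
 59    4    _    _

Row 2 is complete and sums to 106; that is the magic constant.
Column 4 must total 106; the given cells sum to 92, so (4,4) = 14.
Anti-diagonal must total 106; the given cells sum to 97, so (3,2) = 9.
Row 4: 59 + 4 + 14 + ? = 106, so (4,3) = 29.
Column 2 must total 106; the given cells sum to 52, so (1,2) = 54.
From column 3, 106 − (19 + (-6) + 29) gives (3,3) = 64.
Main diagonal: 39 + 64 + 14 + ? = 106, so (1,1) = -11.
Row 3 must total 106; the given cells sum to 72, so (3,1) = 34.

34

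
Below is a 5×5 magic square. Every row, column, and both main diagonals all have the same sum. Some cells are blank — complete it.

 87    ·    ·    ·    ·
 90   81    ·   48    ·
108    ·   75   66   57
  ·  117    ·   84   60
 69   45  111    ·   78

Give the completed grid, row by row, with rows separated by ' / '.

Main diagonal is already complete: 87 + 81 + 75 + 84 + 78 = 405, so that is the magic constant.
Using row 3: 108 + 75 + 66 + 57 + ? → (3,2) = 405 − 306 = 99.
Using row 5: 69 + 45 + 111 + 78 + ? → (5,4) = 405 − 303 = 102.
From column 1, 405 − (87 + 90 + 108 + 69) gives (4,1) = 51.
Column 2 must total 405; the given cells sum to 342, so (1,2) = 63.
From column 4, 405 − (48 + 66 + 84 + 102) gives (1,4) = 105.
Anti-diagonal must total 405; the given cells sum to 309, so (1,5) = 96.
Row 1 must total 405; the given cells sum to 351, so (1,3) = 54.
Using row 4: 51 + 117 + 84 + 60 + ? → (4,3) = 405 − 312 = 93.
Column 3 must total 405; the given cells sum to 333, so (2,3) = 72.
Column 5: 96 + 57 + 60 + 78 + ? = 405, so (2,5) = 114.

87 63 54 105 96 / 90 81 72 48 114 / 108 99 75 66 57 / 51 117 93 84 60 / 69 45 111 102 78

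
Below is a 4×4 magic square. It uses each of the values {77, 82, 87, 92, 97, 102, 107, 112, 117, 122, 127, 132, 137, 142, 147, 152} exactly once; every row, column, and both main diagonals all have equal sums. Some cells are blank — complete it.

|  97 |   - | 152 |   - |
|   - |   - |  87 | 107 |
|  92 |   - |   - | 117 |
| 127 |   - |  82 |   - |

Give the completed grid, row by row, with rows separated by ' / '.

97 77 152 132 / 142 122 87 107 / 92 112 137 117 / 127 147 82 102

The 16 entries sum to 1832, so each line sums to 1832/4 = 458.
From column 1, 458 − (97 + 92 + 127) gives (2,1) = 142.
Column 3 must total 458; the given cells sum to 321, so (3,3) = 137.
Row 2 needs 458; the known cells sum to 336, so (2,2) = 122.
Row 3 must total 458; the given cells sum to 346, so (3,2) = 112.
The remaining cell in main diagonal is (4,4) = 458 − 356 = 102.
Using anti-diagonal: 87 + 112 + 127 + ? → (1,4) = 458 − 326 = 132.
Row 1 needs 458; the known cells sum to 381, so (1,2) = 77.
Row 4 needs 458; the known cells sum to 311, so (4,2) = 147.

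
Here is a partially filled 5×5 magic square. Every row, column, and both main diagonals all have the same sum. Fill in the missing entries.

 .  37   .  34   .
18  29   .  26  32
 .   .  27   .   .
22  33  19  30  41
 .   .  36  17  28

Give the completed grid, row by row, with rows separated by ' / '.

Row 4 is already complete: 22 + 33 + 19 + 30 + 41 = 145, so that is the magic constant.
Row 2 must total 145; the given cells sum to 105, so (2,3) = 40.
Column 3: 40 + 27 + 19 + 36 + ? = 145, so (1,3) = 23.
The remaining cell in column 4 is (3,4) = 145 − 107 = 38.
The remaining cell in main diagonal is (1,1) = 145 − 114 = 31.
Row 1 must total 145; the given cells sum to 125, so (1,5) = 20.
Column 5 must total 145; the given cells sum to 121, so (3,5) = 24.
Anti-diagonal needs 145; the known cells sum to 106, so (5,1) = 39.
Row 5 must total 145; the given cells sum to 120, so (5,2) = 25.
Column 1 must total 145; the given cells sum to 110, so (3,1) = 35.
Column 2 needs 145; the known cells sum to 124, so (3,2) = 21.

31 37 23 34 20 / 18 29 40 26 32 / 35 21 27 38 24 / 22 33 19 30 41 / 39 25 36 17 28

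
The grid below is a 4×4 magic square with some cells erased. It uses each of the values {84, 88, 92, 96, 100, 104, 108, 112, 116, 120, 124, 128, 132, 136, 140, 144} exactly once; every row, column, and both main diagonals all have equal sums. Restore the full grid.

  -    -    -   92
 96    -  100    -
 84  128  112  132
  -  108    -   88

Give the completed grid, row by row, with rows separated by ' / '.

140 104 120 92 / 96 116 100 144 / 84 128 112 132 / 136 108 124 88

The 16 entries sum to 1824, so each line sums to 1824/4 = 456.
Column 4 must total 456; the given cells sum to 312, so (2,4) = 144.
Anti-diagonal needs 456; the known cells sum to 320, so (4,1) = 136.
Row 2 needs 456; the known cells sum to 340, so (2,2) = 116.
The remaining cell in row 4 is (4,3) = 456 − 332 = 124.
From column 1, 456 − (96 + 84 + 136) gives (1,1) = 140.
Using column 2: 116 + 128 + 108 + ? → (1,2) = 456 − 352 = 104.
From column 3, 456 − (100 + 112 + 124) gives (1,3) = 120.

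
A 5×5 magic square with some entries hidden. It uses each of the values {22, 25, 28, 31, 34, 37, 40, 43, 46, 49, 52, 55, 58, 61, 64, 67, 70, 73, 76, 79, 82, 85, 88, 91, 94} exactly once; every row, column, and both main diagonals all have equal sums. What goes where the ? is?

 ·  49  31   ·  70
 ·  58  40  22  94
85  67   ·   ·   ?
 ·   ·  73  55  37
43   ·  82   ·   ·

The 25 entries sum to 1450, so each line sums to 1450/5 = 290.
Row 2 must total 290; the given cells sum to 214, so (2,1) = 76.
Column 3: 31 + 40 + 73 + 82 + ? = 290, so (3,3) = 64.
Anti-diagonal needs 290; the known cells sum to 199, so (4,2) = 91.
Row 4 must total 290; the given cells sum to 256, so (4,1) = 34.
Column 1: 76 + 85 + 34 + 43 + ? = 290, so (1,1) = 52.
The remaining cell in column 2 is (5,2) = 290 − 265 = 25.
Main diagonal must total 290; the given cells sum to 229, so (5,5) = 61.
Row 1 needs 290; the known cells sum to 202, so (1,4) = 88.
The remaining cell in row 5 is (5,4) = 290 − 211 = 79.
Column 4 needs 290; the known cells sum to 244, so (3,4) = 46.
Column 5 must total 290; the given cells sum to 262, so (3,5) = 28.

28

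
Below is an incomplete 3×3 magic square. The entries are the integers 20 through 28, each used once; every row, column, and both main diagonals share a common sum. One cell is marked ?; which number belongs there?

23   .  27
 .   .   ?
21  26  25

The entries are 20 through 28, which sum to 216, so each line sums to 216/3 = 72.
Row 1 must total 72; the given cells sum to 50, so (1,2) = 22.
Column 1 must total 72; the given cells sum to 44, so (2,1) = 28.
Column 2: 22 + 26 + ? = 72, so (2,2) = 24.
From column 3, 72 − (27 + 25) gives (2,3) = 20.

20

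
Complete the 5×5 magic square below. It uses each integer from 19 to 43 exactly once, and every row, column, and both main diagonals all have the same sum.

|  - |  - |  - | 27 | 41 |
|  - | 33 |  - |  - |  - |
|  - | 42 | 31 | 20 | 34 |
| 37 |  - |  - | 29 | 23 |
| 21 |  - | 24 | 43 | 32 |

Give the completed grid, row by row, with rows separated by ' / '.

30 19 38 27 41 / 39 33 22 36 25 / 28 42 31 20 34 / 37 26 40 29 23 / 21 35 24 43 32

The entries are 19 through 43, which sum to 775, so each line sums to 775/5 = 155.
Row 3 must total 155; the given cells sum to 127, so (3,1) = 28.
Row 5: 21 + 24 + 43 + 32 + ? = 155, so (5,2) = 35.
Column 4 must total 155; the given cells sum to 119, so (2,4) = 36.
Column 5: 41 + 34 + 23 + 32 + ? = 155, so (2,5) = 25.
The remaining cell in main diagonal is (1,1) = 155 − 125 = 30.
Anti-diagonal: 41 + 36 + 31 + 21 + ? = 155, so (4,2) = 26.
Row 4: 37 + 26 + 29 + 23 + ? = 155, so (4,3) = 40.
The remaining cell in column 1 is (2,1) = 155 − 116 = 39.
The remaining cell in column 2 is (1,2) = 155 − 136 = 19.
Row 1 must total 155; the given cells sum to 117, so (1,3) = 38.
From row 2, 155 − (39 + 33 + 36 + 25) gives (2,3) = 22.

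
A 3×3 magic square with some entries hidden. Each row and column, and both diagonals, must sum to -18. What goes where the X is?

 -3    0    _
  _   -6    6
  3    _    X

-9

Row 1 needs -18; the known cells sum to -3, so (1,3) = -15.
Using row 2: -6 + 6 + ? → (2,1) = -18 − 0 = -18.
From column 2, -18 − (0 + (-6)) gives (3,2) = -12.
From column 3, -18 − (-15 + 6) gives (3,3) = -9.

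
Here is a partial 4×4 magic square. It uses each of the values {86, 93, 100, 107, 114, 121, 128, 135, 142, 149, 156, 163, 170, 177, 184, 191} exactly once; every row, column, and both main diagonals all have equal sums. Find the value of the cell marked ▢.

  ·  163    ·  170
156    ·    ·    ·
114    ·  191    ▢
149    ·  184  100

The 16 entries sum to 2216, so each line sums to 2216/4 = 554.
The remaining cell in row 4 is (4,2) = 554 − 433 = 121.
Using column 1: 156 + 114 + 149 + ? → (1,1) = 554 − 419 = 135.
Main diagonal: 135 + 191 + 100 + ? = 554, so (2,2) = 128.
Using row 1: 135 + 163 + 170 + ? → (1,3) = 554 − 468 = 86.
Using column 2: 163 + 128 + 121 + ? → (3,2) = 554 − 412 = 142.
From column 3, 554 − (86 + 191 + 184) gives (2,3) = 93.
Row 2 must total 554; the given cells sum to 377, so (2,4) = 177.
Row 3: 114 + 142 + 191 + ? = 554, so (3,4) = 107.

107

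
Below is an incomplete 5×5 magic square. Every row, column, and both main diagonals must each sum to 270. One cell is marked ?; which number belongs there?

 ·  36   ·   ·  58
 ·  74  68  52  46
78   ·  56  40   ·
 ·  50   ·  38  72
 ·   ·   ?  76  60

Row 2 needs 270; the known cells sum to 240, so (2,1) = 30.
From column 4, 270 − (52 + 40 + 38 + 76) gives (1,4) = 64.
The remaining cell in column 5 is (3,5) = 270 − 236 = 34.
Main diagonal: 74 + 56 + 38 + 60 + ? = 270, so (1,1) = 42.
From anti-diagonal, 270 − (58 + 52 + 56 + 50) gives (5,1) = 54.
Row 1: 42 + 36 + 64 + 58 + ? = 270, so (1,3) = 70.
Row 3 must total 270; the given cells sum to 208, so (3,2) = 62.
Column 1 needs 270; the known cells sum to 204, so (4,1) = 66.
Column 2: 36 + 74 + 62 + 50 + ? = 270, so (5,2) = 48.
Using row 4: 66 + 50 + 38 + 72 + ? → (4,3) = 270 − 226 = 44.
From row 5, 270 − (54 + 48 + 76 + 60) gives (5,3) = 32.

32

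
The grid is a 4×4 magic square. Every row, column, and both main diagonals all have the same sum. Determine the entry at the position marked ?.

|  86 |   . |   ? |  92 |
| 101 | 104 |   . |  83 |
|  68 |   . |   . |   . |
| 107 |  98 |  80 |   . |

113

Column 1 is complete and sums to 362; that is the magic constant.
Using row 2: 101 + 104 + 83 + ? → (2,3) = 362 − 288 = 74.
Row 4 needs 362; the known cells sum to 285, so (4,4) = 77.
From column 4, 362 − (92 + 83 + 77) gives (3,4) = 110.
Using main diagonal: 86 + 104 + 77 + ? → (3,3) = 362 − 267 = 95.
Anti-diagonal must total 362; the given cells sum to 273, so (3,2) = 89.
Column 2: 104 + 89 + 98 + ? = 362, so (1,2) = 71.
Column 3 needs 362; the known cells sum to 249, so (1,3) = 113.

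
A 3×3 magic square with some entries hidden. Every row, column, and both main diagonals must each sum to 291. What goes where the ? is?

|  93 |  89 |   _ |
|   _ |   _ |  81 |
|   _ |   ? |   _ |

105

Row 1 must total 291; the given cells sum to 182, so (1,3) = 109.
Using column 3: 109 + 81 + ? → (3,3) = 291 − 190 = 101.
From main diagonal, 291 − (93 + 101) gives (2,2) = 97.
Anti-diagonal needs 291; the known cells sum to 206, so (3,1) = 85.
From row 2, 291 − (97 + 81) gives (2,1) = 113.
From row 3, 291 − (85 + 101) gives (3,2) = 105.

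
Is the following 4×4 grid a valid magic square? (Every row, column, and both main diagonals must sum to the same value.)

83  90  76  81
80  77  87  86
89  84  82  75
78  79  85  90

No — row 4 sums to 332 but column 2 sums to 330.

Row 1: 83 + 90 + 76 + 81 = 330.
Row 2: 80 + 77 + 87 + 86 = 330.
Row 3: 89 + 84 + 82 + 75 = 330.
Row 4: 78 + 79 + 85 + 90 = 332.
Column 1: 83 + 80 + 89 + 78 = 330.
Column 2: 90 + 77 + 84 + 79 = 330.
Column 3: 76 + 87 + 82 + 85 = 330.
Column 4: 81 + 86 + 75 + 90 = 332.
Main diagonal: 83 + 77 + 82 + 90 = 332.
Anti-diagonal: 81 + 87 + 84 + 78 = 330.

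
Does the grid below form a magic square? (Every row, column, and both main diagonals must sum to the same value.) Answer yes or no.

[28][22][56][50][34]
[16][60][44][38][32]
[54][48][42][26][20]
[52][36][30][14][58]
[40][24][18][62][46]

Yes

Row 1: 28 + 22 + 56 + 50 + 34 = 190.
Row 2: 16 + 60 + 44 + 38 + 32 = 190.
Row 3: 54 + 48 + 42 + 26 + 20 = 190.
Row 4: 52 + 36 + 30 + 14 + 58 = 190.
Row 5: 40 + 24 + 18 + 62 + 46 = 190.
Column 1: 28 + 16 + 54 + 52 + 40 = 190.
Column 2: 22 + 60 + 48 + 36 + 24 = 190.
Column 3: 56 + 44 + 42 + 30 + 18 = 190.
Column 4: 50 + 38 + 26 + 14 + 62 = 190.
Column 5: 34 + 32 + 20 + 58 + 46 = 190.
Main diagonal: 28 + 60 + 42 + 14 + 46 = 190.
Anti-diagonal: 34 + 38 + 42 + 36 + 40 = 190.
All lines sum to 190.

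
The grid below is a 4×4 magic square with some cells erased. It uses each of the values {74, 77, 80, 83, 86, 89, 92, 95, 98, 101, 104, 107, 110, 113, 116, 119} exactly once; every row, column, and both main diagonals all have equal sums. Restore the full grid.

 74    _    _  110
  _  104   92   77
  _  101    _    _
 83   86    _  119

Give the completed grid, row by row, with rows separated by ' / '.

74 95 107 110 / 113 104 92 77 / 116 101 89 80 / 83 86 98 119

The 16 entries sum to 1544, so each line sums to 1544/4 = 386.
Row 2 needs 386; the known cells sum to 273, so (2,1) = 113.
From row 4, 386 − (83 + 86 + 119) gives (4,3) = 98.
Column 1 needs 386; the known cells sum to 270, so (3,1) = 116.
Column 2 must total 386; the given cells sum to 291, so (1,2) = 95.
Column 4 needs 386; the known cells sum to 306, so (3,4) = 80.
From main diagonal, 386 − (74 + 104 + 119) gives (3,3) = 89.
Row 1 must total 386; the given cells sum to 279, so (1,3) = 107.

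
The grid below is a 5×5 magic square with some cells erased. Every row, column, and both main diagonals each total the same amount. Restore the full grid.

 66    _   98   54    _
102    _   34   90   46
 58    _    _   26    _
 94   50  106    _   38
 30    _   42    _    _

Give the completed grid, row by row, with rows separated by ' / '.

Column 1 is already complete: 66 + 102 + 58 + 94 + 30 = 350, so that is the magic constant.
From row 2, 350 − (102 + 34 + 90 + 46) gives (2,2) = 78.
Row 4: 94 + 50 + 106 + 38 + ? = 350, so (4,4) = 62.
Column 3: 98 + 34 + 106 + 42 + ? = 350, so (3,3) = 70.
The remaining cell in column 4 is (5,4) = 350 − 232 = 118.
Main diagonal must total 350; the given cells sum to 276, so (5,5) = 74.
From anti-diagonal, 350 − (90 + 70 + 50 + 30) gives (1,5) = 110.
From row 1, 350 − (66 + 98 + 54 + 110) gives (1,2) = 22.
From row 5, 350 − (30 + 42 + 118 + 74) gives (5,2) = 86.
Using column 2: 22 + 78 + 50 + 86 + ? → (3,2) = 350 − 236 = 114.
From column 5, 350 − (110 + 46 + 38 + 74) gives (3,5) = 82.

66 22 98 54 110 / 102 78 34 90 46 / 58 114 70 26 82 / 94 50 106 62 38 / 30 86 42 118 74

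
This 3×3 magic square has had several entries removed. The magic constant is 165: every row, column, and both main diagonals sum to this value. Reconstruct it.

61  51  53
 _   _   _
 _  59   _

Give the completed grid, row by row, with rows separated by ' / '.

61 51 53 / 47 55 63 / 57 59 49

Column 2 needs 165; the known cells sum to 110, so (2,2) = 55.
Main diagonal: 61 + 55 + ? = 165, so (3,3) = 49.
From anti-diagonal, 165 − (53 + 55) gives (3,1) = 57.
Column 1 needs 165; the known cells sum to 118, so (2,1) = 47.
Column 3: 53 + 49 + ? = 165, so (2,3) = 63.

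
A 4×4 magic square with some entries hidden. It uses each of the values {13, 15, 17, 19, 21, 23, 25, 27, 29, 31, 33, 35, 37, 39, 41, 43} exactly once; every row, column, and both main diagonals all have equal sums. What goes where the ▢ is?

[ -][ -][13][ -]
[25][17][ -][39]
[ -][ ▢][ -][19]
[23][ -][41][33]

37

The 16 entries sum to 448, so each line sums to 448/4 = 112.
Row 2: 25 + 17 + 39 + ? = 112, so (2,3) = 31.
Row 4: 23 + 41 + 33 + ? = 112, so (4,2) = 15.
The remaining cell in column 3 is (3,3) = 112 − 85 = 27.
Column 4: 39 + 19 + 33 + ? = 112, so (1,4) = 21.
The remaining cell in main diagonal is (1,1) = 112 − 77 = 35.
Using anti-diagonal: 21 + 31 + 23 + ? → (3,2) = 112 − 75 = 37.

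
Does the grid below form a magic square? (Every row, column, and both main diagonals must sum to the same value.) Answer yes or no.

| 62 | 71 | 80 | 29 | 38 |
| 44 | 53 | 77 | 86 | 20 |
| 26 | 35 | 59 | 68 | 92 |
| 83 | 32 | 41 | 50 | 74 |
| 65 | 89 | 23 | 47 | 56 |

Row 1: 62 + 71 + 80 + 29 + 38 = 280.
Row 2: 44 + 53 + 77 + 86 + 20 = 280.
Row 3: 26 + 35 + 59 + 68 + 92 = 280.
Row 4: 83 + 32 + 41 + 50 + 74 = 280.
Row 5: 65 + 89 + 23 + 47 + 56 = 280.
Column 1: 62 + 44 + 26 + 83 + 65 = 280.
Column 2: 71 + 53 + 35 + 32 + 89 = 280.
Column 3: 80 + 77 + 59 + 41 + 23 = 280.
Column 4: 29 + 86 + 68 + 50 + 47 = 280.
Column 5: 38 + 20 + 92 + 74 + 56 = 280.
Main diagonal: 62 + 53 + 59 + 50 + 56 = 280.
Anti-diagonal: 38 + 86 + 59 + 32 + 65 = 280.
All lines sum to 280.

Yes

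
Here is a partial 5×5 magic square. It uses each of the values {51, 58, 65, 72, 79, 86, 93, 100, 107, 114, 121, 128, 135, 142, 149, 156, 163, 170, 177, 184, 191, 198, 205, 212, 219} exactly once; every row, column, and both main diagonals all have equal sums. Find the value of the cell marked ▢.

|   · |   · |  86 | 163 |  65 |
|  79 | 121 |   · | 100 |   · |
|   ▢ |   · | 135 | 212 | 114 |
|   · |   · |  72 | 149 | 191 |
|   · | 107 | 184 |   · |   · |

The 25 entries sum to 3375, so each line sums to 3375/5 = 675.
Column 3 must total 675; the given cells sum to 477, so (2,3) = 198.
From column 4, 675 − (163 + 100 + 212 + 149) gives (5,4) = 51.
Row 2 needs 675; the known cells sum to 498, so (2,5) = 177.
Column 5 must total 675; the given cells sum to 547, so (5,5) = 128.
Main diagonal needs 675; the known cells sum to 533, so (1,1) = 142.
Row 1 must total 675; the given cells sum to 456, so (1,2) = 219.
Row 5 needs 675; the known cells sum to 470, so (5,1) = 205.
From anti-diagonal, 675 − (65 + 100 + 135 + 205) gives (4,2) = 170.
Row 4 needs 675; the known cells sum to 582, so (4,1) = 93.
Column 1: 142 + 79 + 93 + 205 + ? = 675, so (3,1) = 156.

156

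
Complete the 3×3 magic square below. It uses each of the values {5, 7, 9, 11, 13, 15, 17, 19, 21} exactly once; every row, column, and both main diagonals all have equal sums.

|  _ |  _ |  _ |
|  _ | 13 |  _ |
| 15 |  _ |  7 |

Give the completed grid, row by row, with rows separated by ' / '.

The 9 entries sum to 117, so each line sums to 117/3 = 39.
From row 3, 39 − (15 + 7) gives (3,2) = 17.
Column 2 needs 39; the known cells sum to 30, so (1,2) = 9.
Main diagonal must total 39; the given cells sum to 20, so (1,1) = 19.
Anti-diagonal: 13 + 15 + ? = 39, so (1,3) = 11.
Column 1 needs 39; the known cells sum to 34, so (2,1) = 5.
From column 3, 39 − (11 + 7) gives (2,3) = 21.

19 9 11 / 5 13 21 / 15 17 7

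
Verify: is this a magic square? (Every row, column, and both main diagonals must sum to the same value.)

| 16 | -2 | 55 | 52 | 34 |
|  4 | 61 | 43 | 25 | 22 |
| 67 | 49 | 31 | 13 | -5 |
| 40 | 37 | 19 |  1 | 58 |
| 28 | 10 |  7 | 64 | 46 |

Row 1: 16 + (-2) + 55 + 52 + 34 = 155.
Row 2: 4 + 61 + 43 + 25 + 22 = 155.
Row 3: 67 + 49 + 31 + 13 + (-5) = 155.
Row 4: 40 + 37 + 19 + 1 + 58 = 155.
Row 5: 28 + 10 + 7 + 64 + 46 = 155.
Column 1: 16 + 4 + 67 + 40 + 28 = 155.
Column 2: -2 + 61 + 49 + 37 + 10 = 155.
Column 3: 55 + 43 + 31 + 19 + 7 = 155.
Column 4: 52 + 25 + 13 + 1 + 64 = 155.
Column 5: 34 + 22 + (-5) + 58 + 46 = 155.
Main diagonal: 16 + 61 + 31 + 1 + 46 = 155.
Anti-diagonal: 34 + 25 + 31 + 37 + 28 = 155.
All lines sum to 155.

Yes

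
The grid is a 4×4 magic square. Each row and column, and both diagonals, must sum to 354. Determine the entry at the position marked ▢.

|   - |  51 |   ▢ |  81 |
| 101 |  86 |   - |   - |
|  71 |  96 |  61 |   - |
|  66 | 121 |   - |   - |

106

The remaining cell in row 3 is (3,4) = 354 − 228 = 126.
The remaining cell in column 1 is (1,1) = 354 − 238 = 116.
Main diagonal: 116 + 86 + 61 + ? = 354, so (4,4) = 91.
Anti-diagonal must total 354; the given cells sum to 243, so (2,3) = 111.
Row 1: 116 + 51 + 81 + ? = 354, so (1,3) = 106.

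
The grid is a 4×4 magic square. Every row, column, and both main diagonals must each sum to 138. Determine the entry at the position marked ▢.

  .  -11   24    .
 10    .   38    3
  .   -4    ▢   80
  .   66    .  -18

17

Row 2 must total 138; the given cells sum to 51, so (2,2) = 87.
Using column 4: 3 + 80 + (-18) + ? → (1,4) = 138 − 65 = 73.
Anti-diagonal must total 138; the given cells sum to 107, so (4,1) = 31.
Using row 1: -11 + 24 + 73 + ? → (1,1) = 138 − 86 = 52.
Row 4 must total 138; the given cells sum to 79, so (4,3) = 59.
The remaining cell in column 1 is (3,1) = 138 − 93 = 45.
The remaining cell in column 3 is (3,3) = 138 − 121 = 17.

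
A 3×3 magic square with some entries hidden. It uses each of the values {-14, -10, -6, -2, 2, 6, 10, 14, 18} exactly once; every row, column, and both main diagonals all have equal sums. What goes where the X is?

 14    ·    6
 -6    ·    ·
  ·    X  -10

The 9 entries sum to 18, so each line sums to 18/3 = 6.
Row 1 must total 6; the given cells sum to 20, so (1,2) = -14.
Column 1 needs 6; the known cells sum to 8, so (3,1) = -2.
Column 3 needs 6; the known cells sum to -4, so (2,3) = 10.
From main diagonal, 6 − (14 + (-10)) gives (2,2) = 2.
From row 3, 6 − (-2 + (-10)) gives (3,2) = 18.

18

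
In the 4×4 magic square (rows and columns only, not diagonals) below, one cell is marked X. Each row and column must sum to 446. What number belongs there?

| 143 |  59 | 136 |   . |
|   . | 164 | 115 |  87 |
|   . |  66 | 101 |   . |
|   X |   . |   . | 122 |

73

Row 1: 143 + 59 + 136 + ? = 446, so (1,4) = 108.
Row 2: 164 + 115 + 87 + ? = 446, so (2,1) = 80.
The remaining cell in column 2 is (4,2) = 446 − 289 = 157.
From column 3, 446 − (136 + 115 + 101) gives (4,3) = 94.
Column 4: 108 + 87 + 122 + ? = 446, so (3,4) = 129.
Row 3 must total 446; the given cells sum to 296, so (3,1) = 150.
Row 4 needs 446; the known cells sum to 373, so (4,1) = 73.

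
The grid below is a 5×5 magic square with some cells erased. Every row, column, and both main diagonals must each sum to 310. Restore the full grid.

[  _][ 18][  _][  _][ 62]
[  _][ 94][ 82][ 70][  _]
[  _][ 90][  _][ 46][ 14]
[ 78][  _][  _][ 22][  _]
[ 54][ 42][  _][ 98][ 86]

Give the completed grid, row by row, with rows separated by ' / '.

Row 5 must total 310; the given cells sum to 280, so (5,3) = 30.
Column 2 must total 310; the given cells sum to 244, so (4,2) = 66.
Column 4: 70 + 46 + 22 + 98 + ? = 310, so (1,4) = 74.
Using anti-diagonal: 62 + 70 + 66 + 54 + ? → (3,3) = 310 − 252 = 58.
Using row 3: 90 + 58 + 46 + 14 + ? → (3,1) = 310 − 208 = 102.
Main diagonal: 94 + 58 + 22 + 86 + ? = 310, so (1,1) = 50.
Row 1: 50 + 18 + 74 + 62 + ? = 310, so (1,3) = 106.
Column 1: 50 + 102 + 78 + 54 + ? = 310, so (2,1) = 26.
Column 3 needs 310; the known cells sum to 276, so (4,3) = 34.
The remaining cell in row 2 is (2,5) = 310 − 272 = 38.
Row 4 must total 310; the given cells sum to 200, so (4,5) = 110.

50 18 106 74 62 / 26 94 82 70 38 / 102 90 58 46 14 / 78 66 34 22 110 / 54 42 30 98 86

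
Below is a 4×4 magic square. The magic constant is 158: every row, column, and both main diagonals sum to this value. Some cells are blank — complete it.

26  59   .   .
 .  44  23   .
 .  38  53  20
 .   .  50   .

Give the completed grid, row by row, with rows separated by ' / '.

26 59 32 41 / 29 44 23 62 / 47 38 53 20 / 56 17 50 35

From row 3, 158 − (38 + 53 + 20) gives (3,1) = 47.
Column 2 must total 158; the given cells sum to 141, so (4,2) = 17.
From column 3, 158 − (23 + 53 + 50) gives (1,3) = 32.
Main diagonal needs 158; the known cells sum to 123, so (4,4) = 35.
Using row 1: 26 + 59 + 32 + ? → (1,4) = 158 − 117 = 41.
Row 4: 17 + 50 + 35 + ? = 158, so (4,1) = 56.
Column 1 needs 158; the known cells sum to 129, so (2,1) = 29.
Column 4 must total 158; the given cells sum to 96, so (2,4) = 62.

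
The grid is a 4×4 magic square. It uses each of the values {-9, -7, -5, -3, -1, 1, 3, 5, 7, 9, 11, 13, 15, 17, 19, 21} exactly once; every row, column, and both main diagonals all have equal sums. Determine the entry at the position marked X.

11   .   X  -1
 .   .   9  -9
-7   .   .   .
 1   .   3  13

17

The 16 entries sum to 96, so each line sums to 96/4 = 24.
Using row 4: 1 + 3 + 13 + ? → (4,2) = 24 − 17 = 7.
From column 1, 24 − (11 + (-7) + 1) gives (2,1) = 19.
The remaining cell in column 4 is (3,4) = 24 − 3 = 21.
Anti-diagonal must total 24; the given cells sum to 9, so (3,2) = 15.
Row 2 must total 24; the given cells sum to 19, so (2,2) = 5.
Row 3: -7 + 15 + 21 + ? = 24, so (3,3) = -5.
From column 2, 24 − (5 + 15 + 7) gives (1,2) = -3.
Column 3 needs 24; the known cells sum to 7, so (1,3) = 17.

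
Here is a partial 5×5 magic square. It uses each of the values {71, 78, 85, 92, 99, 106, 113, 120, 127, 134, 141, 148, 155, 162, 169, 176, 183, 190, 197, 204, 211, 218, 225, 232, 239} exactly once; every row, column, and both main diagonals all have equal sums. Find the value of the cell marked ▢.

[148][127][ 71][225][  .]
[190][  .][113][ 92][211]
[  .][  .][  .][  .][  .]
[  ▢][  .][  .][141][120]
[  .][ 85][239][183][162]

99

The 25 entries sum to 3875, so each line sums to 3875/5 = 775.
Row 1 must total 775; the given cells sum to 571, so (1,5) = 204.
Using row 2: 190 + 113 + 92 + 211 + ? → (2,2) = 775 − 606 = 169.
Using row 5: 85 + 239 + 183 + 162 + ? → (5,1) = 775 − 669 = 106.
Column 4 needs 775; the known cells sum to 641, so (3,4) = 134.
Column 5: 204 + 211 + 120 + 162 + ? = 775, so (3,5) = 78.
Main diagonal: 148 + 169 + 141 + 162 + ? = 775, so (3,3) = 155.
Anti-diagonal needs 775; the known cells sum to 557, so (4,2) = 218.
The remaining cell in column 2 is (3,2) = 775 − 599 = 176.
The remaining cell in column 3 is (4,3) = 775 − 578 = 197.
Row 3 needs 775; the known cells sum to 543, so (3,1) = 232.
From row 4, 775 − (218 + 197 + 141 + 120) gives (4,1) = 99.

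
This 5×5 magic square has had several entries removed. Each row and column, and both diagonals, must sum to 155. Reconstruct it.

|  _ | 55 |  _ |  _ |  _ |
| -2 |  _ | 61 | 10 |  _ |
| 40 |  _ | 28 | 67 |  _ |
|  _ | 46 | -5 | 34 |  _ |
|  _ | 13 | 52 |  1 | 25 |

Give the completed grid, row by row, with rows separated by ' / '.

31 55 19 43 7 / -2 37 61 10 49 / 40 4 28 67 16 / 22 46 -5 34 58 / 64 13 52 1 25

Row 5 needs 155; the known cells sum to 91, so (5,1) = 64.
The remaining cell in column 3 is (1,3) = 155 − 136 = 19.
Column 4: 10 + 67 + 34 + 1 + ? = 155, so (1,4) = 43.
Anti-diagonal must total 155; the given cells sum to 148, so (1,5) = 7.
The remaining cell in row 1 is (1,1) = 155 − 124 = 31.
Column 1 needs 155; the known cells sum to 133, so (4,1) = 22.
Main diagonal needs 155; the known cells sum to 118, so (2,2) = 37.
The remaining cell in row 2 is (2,5) = 155 − 106 = 49.
The remaining cell in row 4 is (4,5) = 155 − 97 = 58.
Column 2: 55 + 37 + 46 + 13 + ? = 155, so (3,2) = 4.
Column 5 must total 155; the given cells sum to 139, so (3,5) = 16.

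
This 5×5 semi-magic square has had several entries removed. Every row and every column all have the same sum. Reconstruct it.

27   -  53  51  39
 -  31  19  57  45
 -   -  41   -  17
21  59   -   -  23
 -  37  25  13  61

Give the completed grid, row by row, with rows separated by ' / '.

27 15 53 51 39 / 33 31 19 57 45 / 55 43 41 29 17 / 21 59 47 35 23 / 49 37 25 13 61

Column 5 is already complete: 39 + 45 + 17 + 23 + 61 = 185, so that is the magic constant.
From row 1, 185 − (27 + 53 + 51 + 39) gives (1,2) = 15.
Using row 2: 31 + 19 + 57 + 45 + ? → (2,1) = 185 − 152 = 33.
Row 5: 37 + 25 + 13 + 61 + ? = 185, so (5,1) = 49.
Column 1 needs 185; the known cells sum to 130, so (3,1) = 55.
The remaining cell in column 2 is (3,2) = 185 − 142 = 43.
Column 3 needs 185; the known cells sum to 138, so (4,3) = 47.
Using row 3: 55 + 43 + 41 + 17 + ? → (3,4) = 185 − 156 = 29.
From row 4, 185 − (21 + 59 + 47 + 23) gives (4,4) = 35.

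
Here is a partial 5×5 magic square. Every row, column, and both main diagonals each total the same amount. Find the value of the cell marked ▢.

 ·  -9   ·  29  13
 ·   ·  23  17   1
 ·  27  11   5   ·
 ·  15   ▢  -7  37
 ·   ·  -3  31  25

9

Column 4 is complete and sums to 75; that is the magic constant.
Column 5: 13 + 1 + 37 + 25 + ? = 75, so (3,5) = -1.
Using anti-diagonal: 13 + 17 + 11 + 15 + ? → (5,1) = 75 − 56 = 19.
Row 3 must total 75; the given cells sum to 42, so (3,1) = 33.
The remaining cell in row 5 is (5,2) = 75 − 72 = 3.
Column 2 must total 75; the given cells sum to 36, so (2,2) = 39.
Main diagonal: 39 + 11 + (-7) + 25 + ? = 75, so (1,1) = 7.
From row 1, 75 − (7 + (-9) + 29 + 13) gives (1,3) = 35.
Using row 2: 39 + 23 + 17 + 1 + ? → (2,1) = 75 − 80 = -5.
Using column 1: 7 + (-5) + 33 + 19 + ? → (4,1) = 75 − 54 = 21.
Column 3: 35 + 23 + 11 + (-3) + ? = 75, so (4,3) = 9.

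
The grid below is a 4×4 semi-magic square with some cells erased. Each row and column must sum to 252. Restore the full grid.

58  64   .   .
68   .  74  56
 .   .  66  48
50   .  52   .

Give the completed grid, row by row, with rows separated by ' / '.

58 64 60 70 / 68 54 74 56 / 76 62 66 48 / 50 72 52 78

Using row 2: 68 + 74 + 56 + ? → (2,2) = 252 − 198 = 54.
Column 1: 58 + 68 + 50 + ? = 252, so (3,1) = 76.
Using column 3: 74 + 66 + 52 + ? → (1,3) = 252 − 192 = 60.
From row 1, 252 − (58 + 64 + 60) gives (1,4) = 70.
Row 3: 76 + 66 + 48 + ? = 252, so (3,2) = 62.
Column 2 must total 252; the given cells sum to 180, so (4,2) = 72.
Using column 4: 70 + 56 + 48 + ? → (4,4) = 252 − 174 = 78.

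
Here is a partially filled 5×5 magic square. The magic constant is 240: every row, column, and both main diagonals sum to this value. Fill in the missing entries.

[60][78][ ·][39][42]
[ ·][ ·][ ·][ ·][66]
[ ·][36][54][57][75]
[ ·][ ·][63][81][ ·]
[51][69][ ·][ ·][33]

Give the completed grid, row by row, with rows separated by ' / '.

Row 1 needs 240; the known cells sum to 219, so (1,3) = 21.
Row 3 needs 240; the known cells sum to 222, so (3,1) = 18.
From column 5, 240 − (42 + 66 + 75 + 33) gives (4,5) = 24.
From main diagonal, 240 − (60 + 54 + 81 + 33) gives (2,2) = 12.
From column 2, 240 − (78 + 12 + 36 + 69) gives (4,2) = 45.
Anti-diagonal: 42 + 54 + 45 + 51 + ? = 240, so (2,4) = 48.
From row 4, 240 − (45 + 63 + 81 + 24) gives (4,1) = 27.
The remaining cell in column 1 is (2,1) = 240 − 156 = 84.
Column 4 must total 240; the given cells sum to 225, so (5,4) = 15.
The remaining cell in row 2 is (2,3) = 240 − 210 = 30.
From row 5, 240 − (51 + 69 + 15 + 33) gives (5,3) = 72.

60 78 21 39 42 / 84 12 30 48 66 / 18 36 54 57 75 / 27 45 63 81 24 / 51 69 72 15 33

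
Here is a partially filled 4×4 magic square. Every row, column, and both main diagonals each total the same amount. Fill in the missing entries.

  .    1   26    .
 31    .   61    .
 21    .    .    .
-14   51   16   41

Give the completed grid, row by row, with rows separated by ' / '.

Row 4 is already complete: -14 + 51 + 16 + 41 = 94, so that is the magic constant.
Column 1: 31 + 21 + (-14) + ? = 94, so (1,1) = 56.
From column 3, 94 − (26 + 61 + 16) gives (3,3) = -9.
Main diagonal needs 94; the known cells sum to 88, so (2,2) = 6.
Row 1: 56 + 1 + 26 + ? = 94, so (1,4) = 11.
Row 2: 31 + 6 + 61 + ? = 94, so (2,4) = -4.
From column 2, 94 − (1 + 6 + 51) gives (3,2) = 36.
Column 4 needs 94; the known cells sum to 48, so (3,4) = 46.

56 1 26 11 / 31 6 61 -4 / 21 36 -9 46 / -14 51 16 41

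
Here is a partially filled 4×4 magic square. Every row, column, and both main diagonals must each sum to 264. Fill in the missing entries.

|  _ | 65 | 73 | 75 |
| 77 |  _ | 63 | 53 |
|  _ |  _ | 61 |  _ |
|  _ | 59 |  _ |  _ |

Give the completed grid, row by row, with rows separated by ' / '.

Row 1 must total 264; the given cells sum to 213, so (1,1) = 51.
Row 2 needs 264; the known cells sum to 193, so (2,2) = 71.
From column 2, 264 − (65 + 71 + 59) gives (3,2) = 69.
The remaining cell in column 3 is (4,3) = 264 − 197 = 67.
From main diagonal, 264 − (51 + 71 + 61) gives (4,4) = 81.
Anti-diagonal must total 264; the given cells sum to 207, so (4,1) = 57.
The remaining cell in column 1 is (3,1) = 264 − 185 = 79.
Column 4 needs 264; the known cells sum to 209, so (3,4) = 55.

51 65 73 75 / 77 71 63 53 / 79 69 61 55 / 57 59 67 81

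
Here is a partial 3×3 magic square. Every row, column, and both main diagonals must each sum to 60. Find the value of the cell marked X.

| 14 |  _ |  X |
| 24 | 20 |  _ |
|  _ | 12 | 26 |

Row 2 must total 60; the given cells sum to 44, so (2,3) = 16.
Using row 3: 12 + 26 + ? → (3,1) = 60 − 38 = 22.
Column 2 needs 60; the known cells sum to 32, so (1,2) = 28.
The remaining cell in column 3 is (1,3) = 60 − 42 = 18.

18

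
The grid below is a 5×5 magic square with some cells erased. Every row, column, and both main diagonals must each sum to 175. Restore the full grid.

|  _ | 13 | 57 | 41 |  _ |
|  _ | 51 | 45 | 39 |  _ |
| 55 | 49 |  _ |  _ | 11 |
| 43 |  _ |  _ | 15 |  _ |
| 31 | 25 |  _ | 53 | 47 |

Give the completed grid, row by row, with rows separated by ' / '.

29 13 57 41 35 / 17 51 45 39 23 / 55 49 33 27 11 / 43 37 21 15 59 / 31 25 19 53 47

Row 5 needs 175; the known cells sum to 156, so (5,3) = 19.
Column 2 must total 175; the given cells sum to 138, so (4,2) = 37.
Column 4 must total 175; the given cells sum to 148, so (3,4) = 27.
Row 3: 55 + 49 + 27 + 11 + ? = 175, so (3,3) = 33.
Column 3 must total 175; the given cells sum to 154, so (4,3) = 21.
Main diagonal needs 175; the known cells sum to 146, so (1,1) = 29.
Anti-diagonal: 39 + 33 + 37 + 31 + ? = 175, so (1,5) = 35.
Using row 4: 43 + 37 + 21 + 15 + ? → (4,5) = 175 − 116 = 59.
Using column 1: 29 + 55 + 43 + 31 + ? → (2,1) = 175 − 158 = 17.
The remaining cell in column 5 is (2,5) = 175 − 152 = 23.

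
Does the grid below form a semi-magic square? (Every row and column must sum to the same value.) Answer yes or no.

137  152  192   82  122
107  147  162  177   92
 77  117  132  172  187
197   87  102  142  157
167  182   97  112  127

Yes

Row 1: 137 + 152 + 192 + 82 + 122 = 685.
Row 2: 107 + 147 + 162 + 177 + 92 = 685.
Row 3: 77 + 117 + 132 + 172 + 187 = 685.
Row 4: 197 + 87 + 102 + 142 + 157 = 685.
Row 5: 167 + 182 + 97 + 112 + 127 = 685.
Column 1: 137 + 107 + 77 + 197 + 167 = 685.
Column 2: 152 + 147 + 117 + 87 + 182 = 685.
Column 3: 192 + 162 + 132 + 102 + 97 = 685.
Column 4: 82 + 177 + 172 + 142 + 112 = 685.
Column 5: 122 + 92 + 187 + 157 + 127 = 685.
All lines sum to 685.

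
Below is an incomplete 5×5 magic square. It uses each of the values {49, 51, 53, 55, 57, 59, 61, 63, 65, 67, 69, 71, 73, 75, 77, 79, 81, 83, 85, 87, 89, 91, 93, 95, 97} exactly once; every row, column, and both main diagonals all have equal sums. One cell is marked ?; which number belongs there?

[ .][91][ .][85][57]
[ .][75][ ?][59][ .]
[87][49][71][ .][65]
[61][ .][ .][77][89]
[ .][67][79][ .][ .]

97

The 25 entries sum to 1825, so each line sums to 1825/5 = 365.
From row 3, 365 − (87 + 49 + 71 + 65) gives (3,4) = 93.
From column 2, 365 − (91 + 75 + 49 + 67) gives (4,2) = 83.
Using column 4: 85 + 59 + 93 + 77 + ? → (5,4) = 365 − 314 = 51.
From anti-diagonal, 365 − (57 + 59 + 71 + 83) gives (5,1) = 95.
Row 4 needs 365; the known cells sum to 310, so (4,3) = 55.
Row 5 needs 365; the known cells sum to 292, so (5,5) = 73.
Using column 5: 57 + 65 + 89 + 73 + ? → (2,5) = 365 − 284 = 81.
Using main diagonal: 75 + 71 + 77 + 73 + ? → (1,1) = 365 − 296 = 69.
Row 1 must total 365; the given cells sum to 302, so (1,3) = 63.
Column 1 must total 365; the given cells sum to 312, so (2,1) = 53.
The remaining cell in column 3 is (2,3) = 365 − 268 = 97.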